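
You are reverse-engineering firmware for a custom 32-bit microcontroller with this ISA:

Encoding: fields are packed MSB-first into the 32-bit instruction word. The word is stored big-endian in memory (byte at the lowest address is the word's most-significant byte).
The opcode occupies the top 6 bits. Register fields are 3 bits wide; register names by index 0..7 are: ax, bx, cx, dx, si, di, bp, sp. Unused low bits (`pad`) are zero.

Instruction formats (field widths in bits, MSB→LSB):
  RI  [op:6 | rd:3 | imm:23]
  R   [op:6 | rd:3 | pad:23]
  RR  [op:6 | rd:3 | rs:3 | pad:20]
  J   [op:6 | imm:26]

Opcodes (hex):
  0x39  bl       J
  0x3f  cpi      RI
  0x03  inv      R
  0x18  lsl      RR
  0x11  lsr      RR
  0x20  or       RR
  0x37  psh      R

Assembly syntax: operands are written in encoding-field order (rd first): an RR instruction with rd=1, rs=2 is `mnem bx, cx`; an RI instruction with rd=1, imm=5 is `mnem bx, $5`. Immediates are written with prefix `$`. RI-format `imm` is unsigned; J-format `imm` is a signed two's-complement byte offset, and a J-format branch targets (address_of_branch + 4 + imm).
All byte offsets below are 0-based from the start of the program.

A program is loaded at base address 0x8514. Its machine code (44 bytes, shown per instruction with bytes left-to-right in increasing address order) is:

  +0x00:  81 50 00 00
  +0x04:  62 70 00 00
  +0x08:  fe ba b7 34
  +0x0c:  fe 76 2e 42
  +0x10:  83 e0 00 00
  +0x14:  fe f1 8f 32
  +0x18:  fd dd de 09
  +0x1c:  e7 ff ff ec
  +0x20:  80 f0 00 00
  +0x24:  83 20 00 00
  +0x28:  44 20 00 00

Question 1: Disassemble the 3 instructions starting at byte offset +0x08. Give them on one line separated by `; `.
cpi di, $3847988; cpi si, $7745090; or sp, bp

@+08  big-endian(fe ba b7 34) = 0xfebab734
  op=0xfebab734>>26=0x3f ⇒ cpi (RI)
  rd@[25:23]=0x5 ⇒ di
  imm@[22:0]=0x3ab734 ⇒ $3847988
@+0c  big-endian(fe 76 2e 42) = 0xfe762e42
  op=0xfe762e42>>26=0x3f ⇒ cpi (RI)
  rd@[25:23]=0x4 ⇒ si
  imm@[22:0]=0x762e42 ⇒ $7745090
@+10  big-endian(83 e0 00 00) = 0x83e00000
  op=0x83e00000>>26=0x20 ⇒ or (RR)
  rd@[25:23]=0x7 ⇒ sp
  rs@[22:20]=0x6 ⇒ bp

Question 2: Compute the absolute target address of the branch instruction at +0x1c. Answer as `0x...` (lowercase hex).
0x8520

[1c] e7 ff ff ec → 0xe7ffffec
  op=0xe7ffffec>>26=0x39 ⇒ bl (J)
  [25:0] imm=67108844 (s26→-20) = $-20
  target = base 0x8514 + off 0x1c + 4 + imm -20 = 0x8520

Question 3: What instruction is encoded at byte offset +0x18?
cpi dx, $6151689

off 0x18: read fd dd de 09 as big → 0xfdddde09
  op=0xfdddde09>>26=0x3f ⇒ cpi (RI)
  rd@[25:23]=0x3 ⇒ dx
  imm@[22:0]=0x5dde09 ⇒ $6151689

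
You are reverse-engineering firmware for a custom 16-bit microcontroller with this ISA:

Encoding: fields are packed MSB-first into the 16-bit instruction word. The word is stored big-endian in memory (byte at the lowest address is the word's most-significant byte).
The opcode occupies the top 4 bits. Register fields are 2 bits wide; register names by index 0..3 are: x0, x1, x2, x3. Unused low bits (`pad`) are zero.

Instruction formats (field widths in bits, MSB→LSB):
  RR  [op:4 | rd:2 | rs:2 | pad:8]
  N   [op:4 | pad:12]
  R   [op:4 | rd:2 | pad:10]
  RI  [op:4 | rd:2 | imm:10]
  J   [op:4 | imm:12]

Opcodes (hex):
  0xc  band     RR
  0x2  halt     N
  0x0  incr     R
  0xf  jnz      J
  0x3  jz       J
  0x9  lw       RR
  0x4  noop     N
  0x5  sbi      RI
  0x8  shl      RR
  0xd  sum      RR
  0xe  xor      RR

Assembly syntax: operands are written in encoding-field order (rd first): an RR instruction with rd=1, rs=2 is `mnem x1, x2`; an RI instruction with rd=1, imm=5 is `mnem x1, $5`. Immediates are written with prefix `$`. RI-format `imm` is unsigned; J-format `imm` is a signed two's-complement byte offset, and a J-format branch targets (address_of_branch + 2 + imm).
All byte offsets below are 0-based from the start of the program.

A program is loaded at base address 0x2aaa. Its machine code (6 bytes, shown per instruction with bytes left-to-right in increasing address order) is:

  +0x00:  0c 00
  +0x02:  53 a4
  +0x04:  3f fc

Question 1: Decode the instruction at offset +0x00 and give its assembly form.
incr x3

@+00  big-endian(0c 00) = 0x0c00
  opcode bits[15:12]=0x0: incr/R
  rd@[11:10]=0x3 ⇒ x3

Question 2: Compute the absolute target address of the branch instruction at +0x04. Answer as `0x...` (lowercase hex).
0x2aac

off 0x04: read 3f fc as big → 0x3ffc
  opcode bits[15:12]=0x3: jz/J
  [11:0] imm=4092 (s12→-4) = $-4
  target = base 0x2aaa + off 0x04 + 2 + imm -4 = 0x2aac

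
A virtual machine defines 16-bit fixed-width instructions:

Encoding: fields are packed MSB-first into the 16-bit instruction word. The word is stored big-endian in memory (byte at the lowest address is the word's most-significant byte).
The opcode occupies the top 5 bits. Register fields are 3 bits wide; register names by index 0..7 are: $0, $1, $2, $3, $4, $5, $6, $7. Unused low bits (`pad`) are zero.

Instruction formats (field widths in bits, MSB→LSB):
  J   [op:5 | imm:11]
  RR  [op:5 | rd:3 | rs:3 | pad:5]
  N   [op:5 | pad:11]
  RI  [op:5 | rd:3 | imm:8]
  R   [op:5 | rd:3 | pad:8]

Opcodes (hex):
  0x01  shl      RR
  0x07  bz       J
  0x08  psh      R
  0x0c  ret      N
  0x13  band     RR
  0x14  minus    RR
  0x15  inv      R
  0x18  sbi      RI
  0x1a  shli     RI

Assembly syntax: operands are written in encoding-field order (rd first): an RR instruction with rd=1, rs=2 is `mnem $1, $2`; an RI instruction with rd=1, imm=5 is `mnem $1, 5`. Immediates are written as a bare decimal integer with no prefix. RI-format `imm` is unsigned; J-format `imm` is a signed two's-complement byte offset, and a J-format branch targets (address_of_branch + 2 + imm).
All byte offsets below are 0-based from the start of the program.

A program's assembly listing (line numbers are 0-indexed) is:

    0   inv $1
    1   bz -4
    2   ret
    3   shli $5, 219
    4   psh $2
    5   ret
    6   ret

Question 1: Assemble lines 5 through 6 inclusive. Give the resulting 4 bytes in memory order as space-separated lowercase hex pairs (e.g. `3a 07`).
60 00 60 00

L5: ret op=0xc:5|pad=0:11 ⇒ 0x6000 ⇒ big 60 00
L6: ret op=0xc:5|pad=0:11 ⇒ 0x6000 ⇒ big 60 00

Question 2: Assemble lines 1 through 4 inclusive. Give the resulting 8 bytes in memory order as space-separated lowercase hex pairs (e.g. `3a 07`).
3f fc 60 00 d5 db 42 00

line 1 (bz): pack op=0x7:5|imm=-4:11 = 0x3ffc; big→ 3f fc
line 2 (ret): pack op=0xc:5|pad=0:11 = 0x6000; big→ 60 00
line 3 (shli): pack op=0x1a:5|rd=5:3|imm=219:8 = 0xd5db; big→ d5 db
line 4 (psh): pack op=0x8:5|rd=2:3|pad=0:8 = 0x4200; big→ 42 00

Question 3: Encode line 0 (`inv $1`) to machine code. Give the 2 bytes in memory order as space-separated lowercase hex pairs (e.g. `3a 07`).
a9 00

L0: inv op=0x15:5|rd=1:3|pad=0:8 ⇒ 0xa900 ⇒ big a9 00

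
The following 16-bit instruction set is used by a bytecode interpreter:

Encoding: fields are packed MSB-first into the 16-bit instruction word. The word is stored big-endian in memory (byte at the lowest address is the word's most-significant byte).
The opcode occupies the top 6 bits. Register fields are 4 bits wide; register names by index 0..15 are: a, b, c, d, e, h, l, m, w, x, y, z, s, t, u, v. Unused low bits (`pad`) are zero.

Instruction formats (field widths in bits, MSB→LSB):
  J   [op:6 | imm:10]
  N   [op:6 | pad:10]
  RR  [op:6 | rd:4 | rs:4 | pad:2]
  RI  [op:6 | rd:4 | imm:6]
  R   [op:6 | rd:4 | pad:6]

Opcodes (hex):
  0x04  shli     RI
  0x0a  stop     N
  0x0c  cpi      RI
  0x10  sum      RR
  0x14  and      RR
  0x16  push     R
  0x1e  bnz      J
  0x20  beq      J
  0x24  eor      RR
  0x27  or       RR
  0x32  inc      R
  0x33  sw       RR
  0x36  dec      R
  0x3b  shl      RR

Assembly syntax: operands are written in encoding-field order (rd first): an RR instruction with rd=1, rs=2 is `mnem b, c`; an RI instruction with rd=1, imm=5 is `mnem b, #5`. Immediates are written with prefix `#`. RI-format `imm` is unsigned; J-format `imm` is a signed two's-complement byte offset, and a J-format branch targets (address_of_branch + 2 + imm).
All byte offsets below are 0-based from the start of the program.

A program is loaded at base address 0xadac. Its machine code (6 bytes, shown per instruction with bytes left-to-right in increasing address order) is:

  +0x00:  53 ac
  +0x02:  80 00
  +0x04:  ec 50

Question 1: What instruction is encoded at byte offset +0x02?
beq #0

+0x02: 80 00 ⇒ word 0x8000 (big)
  op=0x8000>>10=0x20 ⇒ beq (J)
  [9:0] imm=0 = #0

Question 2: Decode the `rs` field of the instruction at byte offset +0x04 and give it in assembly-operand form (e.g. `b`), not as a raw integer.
e

[04] ec 50 → 0xec50
  top 6b → 0x3b → shl [RR]
  rd@[9:6]=0x1 ⇒ b
  rs@[5:2]=0x4 ⇒ e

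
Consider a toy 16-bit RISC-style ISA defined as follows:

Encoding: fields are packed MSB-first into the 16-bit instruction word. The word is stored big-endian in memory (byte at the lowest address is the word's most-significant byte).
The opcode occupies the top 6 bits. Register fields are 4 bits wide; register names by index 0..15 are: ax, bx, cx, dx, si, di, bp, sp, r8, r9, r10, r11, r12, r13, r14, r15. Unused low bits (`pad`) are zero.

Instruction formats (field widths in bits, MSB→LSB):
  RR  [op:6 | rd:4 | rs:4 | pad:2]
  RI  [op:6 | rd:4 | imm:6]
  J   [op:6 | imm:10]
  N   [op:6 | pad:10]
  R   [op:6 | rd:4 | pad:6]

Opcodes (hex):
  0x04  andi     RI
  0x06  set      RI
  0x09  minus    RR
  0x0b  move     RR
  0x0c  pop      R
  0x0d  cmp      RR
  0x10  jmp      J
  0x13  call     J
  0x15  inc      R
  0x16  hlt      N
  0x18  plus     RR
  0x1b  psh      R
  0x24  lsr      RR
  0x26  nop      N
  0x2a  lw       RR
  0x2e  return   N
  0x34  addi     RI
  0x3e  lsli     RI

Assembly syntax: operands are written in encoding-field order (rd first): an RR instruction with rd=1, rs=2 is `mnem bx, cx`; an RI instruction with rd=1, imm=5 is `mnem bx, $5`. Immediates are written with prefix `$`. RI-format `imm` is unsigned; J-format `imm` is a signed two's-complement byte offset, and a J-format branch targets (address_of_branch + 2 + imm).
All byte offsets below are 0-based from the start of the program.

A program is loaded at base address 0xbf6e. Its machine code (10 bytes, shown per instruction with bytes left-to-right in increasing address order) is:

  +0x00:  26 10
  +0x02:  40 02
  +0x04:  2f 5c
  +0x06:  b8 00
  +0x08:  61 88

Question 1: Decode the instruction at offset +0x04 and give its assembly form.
move r13, sp

[04] 2f 5c → 0x2f5c
  op=0x2f5c>>10=0xb ⇒ move (RR)
  [9:6] rd=13 = r13
  [5:2] rs=7 = sp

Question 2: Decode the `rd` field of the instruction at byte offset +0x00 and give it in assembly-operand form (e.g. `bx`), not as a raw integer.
r8

+0x00: 26 10 ⇒ word 0x2610 (big)
  top 6b → 0x9 → minus [RR]
  rd@[9:6]=0x8 ⇒ r8
  rs@[5:2]=0x4 ⇒ si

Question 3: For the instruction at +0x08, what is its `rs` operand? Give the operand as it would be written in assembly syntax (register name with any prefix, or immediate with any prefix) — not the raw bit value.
cx

off 0x08: read 61 88 as big → 0x6188
  op=0x6188>>10=0x18 ⇒ plus (RR)
  rd: (w>>6)&0xf=0x6 → bp
  rs: (w>>2)&0xf=0x2 → cx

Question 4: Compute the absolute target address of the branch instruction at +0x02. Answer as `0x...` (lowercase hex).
[02] 40 02 → 0x4002
  op=0x4002>>10=0x10 ⇒ jmp (J)
  imm: (w>>0)&0x3ff=0x2 → $2
  target = base 0xbf6e + off 0x02 + 2 + imm 2 = 0xbf74

0xbf74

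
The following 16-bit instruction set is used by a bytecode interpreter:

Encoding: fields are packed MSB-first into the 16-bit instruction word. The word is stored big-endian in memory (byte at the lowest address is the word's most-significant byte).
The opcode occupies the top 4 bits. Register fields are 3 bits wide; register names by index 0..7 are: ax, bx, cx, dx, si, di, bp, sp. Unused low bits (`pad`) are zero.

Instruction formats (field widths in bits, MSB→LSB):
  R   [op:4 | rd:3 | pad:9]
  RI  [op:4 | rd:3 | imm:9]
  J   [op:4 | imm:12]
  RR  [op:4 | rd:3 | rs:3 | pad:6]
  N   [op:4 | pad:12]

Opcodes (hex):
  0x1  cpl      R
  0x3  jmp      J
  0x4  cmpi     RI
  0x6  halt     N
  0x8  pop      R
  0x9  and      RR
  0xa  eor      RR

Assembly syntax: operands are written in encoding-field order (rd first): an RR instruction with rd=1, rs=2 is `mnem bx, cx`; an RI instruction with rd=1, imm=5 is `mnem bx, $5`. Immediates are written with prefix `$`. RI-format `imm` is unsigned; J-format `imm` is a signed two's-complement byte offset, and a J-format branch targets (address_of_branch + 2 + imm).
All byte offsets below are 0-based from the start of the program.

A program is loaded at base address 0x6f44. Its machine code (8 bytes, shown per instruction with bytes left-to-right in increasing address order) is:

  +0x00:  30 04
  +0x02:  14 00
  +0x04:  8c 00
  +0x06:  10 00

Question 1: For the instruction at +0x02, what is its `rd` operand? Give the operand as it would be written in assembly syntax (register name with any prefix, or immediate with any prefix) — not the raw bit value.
cx

[02] 14 00 → 0x1400
  top 4b → 0x1 → cpl [R]
  [11:9] rd=2 = cx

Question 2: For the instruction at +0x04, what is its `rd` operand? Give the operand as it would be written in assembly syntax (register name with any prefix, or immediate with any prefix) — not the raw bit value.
[04] 8c 00 → 0x8c00
  opcode bits[15:12]=0x8: pop/R
  [11:9] rd=6 = bp

bp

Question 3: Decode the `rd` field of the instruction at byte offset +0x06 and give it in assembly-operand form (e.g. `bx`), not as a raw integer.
+0x06: 10 00 ⇒ word 0x1000 (big)
  opcode bits[15:12]=0x1: cpl/R
  rd: (w>>9)&0x7=0x0 → ax

ax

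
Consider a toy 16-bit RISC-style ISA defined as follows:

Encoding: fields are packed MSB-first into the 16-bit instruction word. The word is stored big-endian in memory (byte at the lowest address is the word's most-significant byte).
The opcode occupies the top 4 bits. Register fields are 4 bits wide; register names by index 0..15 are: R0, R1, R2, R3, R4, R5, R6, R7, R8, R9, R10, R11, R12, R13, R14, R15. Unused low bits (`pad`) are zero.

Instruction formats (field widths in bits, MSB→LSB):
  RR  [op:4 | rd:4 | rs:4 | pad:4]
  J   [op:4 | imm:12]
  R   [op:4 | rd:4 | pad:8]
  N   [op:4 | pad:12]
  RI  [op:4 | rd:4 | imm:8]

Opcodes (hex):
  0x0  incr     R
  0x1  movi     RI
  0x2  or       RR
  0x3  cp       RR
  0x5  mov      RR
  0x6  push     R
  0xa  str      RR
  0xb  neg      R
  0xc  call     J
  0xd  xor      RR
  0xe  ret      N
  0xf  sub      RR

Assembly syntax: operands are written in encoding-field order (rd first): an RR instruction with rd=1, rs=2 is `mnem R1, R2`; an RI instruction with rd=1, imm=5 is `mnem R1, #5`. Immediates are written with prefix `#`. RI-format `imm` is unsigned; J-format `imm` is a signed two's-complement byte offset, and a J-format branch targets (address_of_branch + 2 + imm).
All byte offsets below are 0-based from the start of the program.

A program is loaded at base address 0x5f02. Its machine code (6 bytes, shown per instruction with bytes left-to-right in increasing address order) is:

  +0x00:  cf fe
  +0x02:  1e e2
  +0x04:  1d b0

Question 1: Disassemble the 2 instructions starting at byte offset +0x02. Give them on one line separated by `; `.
+0x02: 1e e2 ⇒ word 0x1ee2 (big)
  opcode bits[15:12]=0x1: movi/RI
  rd@[11:8]=0xe ⇒ R14
  imm@[7:0]=0xe2 ⇒ #226
+0x04: 1d b0 ⇒ word 0x1db0 (big)
  opcode bits[15:12]=0x1: movi/RI
  rd@[11:8]=0xd ⇒ R13
  imm@[7:0]=0xb0 ⇒ #176

movi R14, #226; movi R13, #176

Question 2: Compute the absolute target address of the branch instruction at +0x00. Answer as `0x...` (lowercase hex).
[00] cf fe → 0xcffe
  top 4b → 0xc → call [J]
  imm: (w>>0)&0xfff=0xffe (s12→-2) → #-2
  target = base 0x5f02 + off 0x00 + 2 + imm -2 = 0x5f02

0x5f02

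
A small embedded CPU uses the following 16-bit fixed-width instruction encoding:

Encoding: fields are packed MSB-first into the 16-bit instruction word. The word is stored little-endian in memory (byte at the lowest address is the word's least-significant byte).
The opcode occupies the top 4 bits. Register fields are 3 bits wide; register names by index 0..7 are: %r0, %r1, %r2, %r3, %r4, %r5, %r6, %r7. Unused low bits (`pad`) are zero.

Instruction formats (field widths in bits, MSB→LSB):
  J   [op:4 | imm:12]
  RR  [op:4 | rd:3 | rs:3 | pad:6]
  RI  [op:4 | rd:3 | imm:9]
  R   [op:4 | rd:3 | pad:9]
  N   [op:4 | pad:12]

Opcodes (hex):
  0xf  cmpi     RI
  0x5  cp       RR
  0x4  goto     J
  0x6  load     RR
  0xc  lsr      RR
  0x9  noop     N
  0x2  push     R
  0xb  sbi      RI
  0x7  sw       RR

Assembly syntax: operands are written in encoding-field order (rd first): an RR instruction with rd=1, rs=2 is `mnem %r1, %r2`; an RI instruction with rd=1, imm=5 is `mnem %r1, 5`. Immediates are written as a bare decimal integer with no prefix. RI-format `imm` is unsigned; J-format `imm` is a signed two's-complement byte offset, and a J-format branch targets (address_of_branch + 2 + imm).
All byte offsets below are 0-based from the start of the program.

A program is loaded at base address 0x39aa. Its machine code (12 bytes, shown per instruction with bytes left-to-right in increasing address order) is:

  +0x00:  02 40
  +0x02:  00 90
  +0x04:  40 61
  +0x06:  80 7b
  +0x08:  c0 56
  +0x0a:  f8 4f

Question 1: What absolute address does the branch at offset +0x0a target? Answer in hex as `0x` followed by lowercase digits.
+0x0a: f8 4f ⇒ word 0x4ff8 (little)
  op=0x4ff8>>12=0x4 ⇒ goto (J)
  [11:0] imm=4088 (s12→-8) = -8
  target = base 0x39aa + off 0x0a + 2 + imm -8 = 0x39ae

0x39ae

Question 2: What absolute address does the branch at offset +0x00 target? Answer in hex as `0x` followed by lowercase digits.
0x39ae

+0x00: 02 40 ⇒ word 0x4002 (little)
  op=0x4002>>12=0x4 ⇒ goto (J)
  imm@[11:0]=0x2 ⇒ 2
  target = base 0x39aa + off 0x00 + 2 + imm 2 = 0x39ae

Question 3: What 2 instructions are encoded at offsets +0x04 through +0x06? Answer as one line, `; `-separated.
off 0x04: read 40 61 as little → 0x6140
  op=0x6140>>12=0x6 ⇒ load (RR)
  [11:9] rd=0 = %r0
  [8:6] rs=5 = %r5
off 0x06: read 80 7b as little → 0x7b80
  op=0x7b80>>12=0x7 ⇒ sw (RR)
  [11:9] rd=5 = %r5
  [8:6] rs=6 = %r6

load %r0, %r5; sw %r5, %r6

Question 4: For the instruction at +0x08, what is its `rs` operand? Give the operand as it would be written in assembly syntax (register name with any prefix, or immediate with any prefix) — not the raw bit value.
%r3

[08] c0 56 → 0x56c0
  opcode bits[15:12]=0x5: cp/RR
  rd@[11:9]=0x3 ⇒ %r3
  rs@[8:6]=0x3 ⇒ %r3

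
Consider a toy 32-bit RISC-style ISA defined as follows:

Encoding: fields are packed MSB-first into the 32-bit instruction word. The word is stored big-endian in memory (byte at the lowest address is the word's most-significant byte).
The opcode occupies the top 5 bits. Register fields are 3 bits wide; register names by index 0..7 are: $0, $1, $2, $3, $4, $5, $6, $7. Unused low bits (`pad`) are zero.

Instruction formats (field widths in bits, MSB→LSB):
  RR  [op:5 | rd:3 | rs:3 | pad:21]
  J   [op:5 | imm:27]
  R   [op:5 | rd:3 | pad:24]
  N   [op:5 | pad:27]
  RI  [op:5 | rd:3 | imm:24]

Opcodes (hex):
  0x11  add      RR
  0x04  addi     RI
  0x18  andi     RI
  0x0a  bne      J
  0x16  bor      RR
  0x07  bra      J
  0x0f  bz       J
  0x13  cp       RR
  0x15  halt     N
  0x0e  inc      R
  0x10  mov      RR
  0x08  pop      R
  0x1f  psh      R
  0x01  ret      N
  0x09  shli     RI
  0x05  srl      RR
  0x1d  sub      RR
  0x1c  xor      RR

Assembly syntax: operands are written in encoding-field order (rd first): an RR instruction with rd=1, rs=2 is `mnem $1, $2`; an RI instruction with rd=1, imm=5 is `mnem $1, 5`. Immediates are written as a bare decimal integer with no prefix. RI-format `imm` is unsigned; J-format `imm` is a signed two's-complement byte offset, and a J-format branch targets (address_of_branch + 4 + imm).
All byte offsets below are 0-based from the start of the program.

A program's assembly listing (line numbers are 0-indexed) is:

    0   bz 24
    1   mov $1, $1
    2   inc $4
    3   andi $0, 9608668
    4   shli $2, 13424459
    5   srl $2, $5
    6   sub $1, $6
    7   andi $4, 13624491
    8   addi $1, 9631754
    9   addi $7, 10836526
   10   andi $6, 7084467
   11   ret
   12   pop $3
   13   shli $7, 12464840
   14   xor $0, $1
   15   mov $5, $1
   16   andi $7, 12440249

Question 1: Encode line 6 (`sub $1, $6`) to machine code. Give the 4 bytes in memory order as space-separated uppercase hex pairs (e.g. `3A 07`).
E9 C0 00 00

line 6 (sub): pack op=0x1d:5|rd=1:3|rs=6:3|pad=0:21 = 0xe9c00000; big→ e9 c0 00 00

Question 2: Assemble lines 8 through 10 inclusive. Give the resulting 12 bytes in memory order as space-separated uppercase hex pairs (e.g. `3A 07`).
21 92 F8 0A 27 A5 5A 2E C6 6C 19 B3

8. addi fields op=0x4:5|rd=1:3|imm=9631754:24 → word 2192f80ah → 21 92 f8 0a
9. addi fields op=0x4:5|rd=7:3|imm=10836526:24 → word 27a55a2eh → 27 a5 5a 2e
10. andi fields op=0x18:5|rd=6:3|imm=7084467:24 → word c66c19b3h → c6 6c 19 b3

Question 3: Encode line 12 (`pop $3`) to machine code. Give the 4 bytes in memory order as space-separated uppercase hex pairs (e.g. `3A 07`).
L12: pop op=0x8:5|rd=3:3|pad=0:24 ⇒ 0x43000000 ⇒ big 43 00 00 00

43 00 00 00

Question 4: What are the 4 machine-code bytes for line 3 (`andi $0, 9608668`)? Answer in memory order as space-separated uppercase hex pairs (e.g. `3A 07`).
C0 92 9D DC

3. andi fields op=0x18:5|rd=0:3|imm=9608668:24 → word c0929ddch → c0 92 9d dc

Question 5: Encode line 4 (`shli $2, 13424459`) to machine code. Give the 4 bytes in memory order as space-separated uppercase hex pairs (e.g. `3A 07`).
4A CC D7 4B

L4: shli op=0x9:5|rd=2:3|imm=13424459:24 ⇒ 0x4accd74b ⇒ big 4a cc d7 4b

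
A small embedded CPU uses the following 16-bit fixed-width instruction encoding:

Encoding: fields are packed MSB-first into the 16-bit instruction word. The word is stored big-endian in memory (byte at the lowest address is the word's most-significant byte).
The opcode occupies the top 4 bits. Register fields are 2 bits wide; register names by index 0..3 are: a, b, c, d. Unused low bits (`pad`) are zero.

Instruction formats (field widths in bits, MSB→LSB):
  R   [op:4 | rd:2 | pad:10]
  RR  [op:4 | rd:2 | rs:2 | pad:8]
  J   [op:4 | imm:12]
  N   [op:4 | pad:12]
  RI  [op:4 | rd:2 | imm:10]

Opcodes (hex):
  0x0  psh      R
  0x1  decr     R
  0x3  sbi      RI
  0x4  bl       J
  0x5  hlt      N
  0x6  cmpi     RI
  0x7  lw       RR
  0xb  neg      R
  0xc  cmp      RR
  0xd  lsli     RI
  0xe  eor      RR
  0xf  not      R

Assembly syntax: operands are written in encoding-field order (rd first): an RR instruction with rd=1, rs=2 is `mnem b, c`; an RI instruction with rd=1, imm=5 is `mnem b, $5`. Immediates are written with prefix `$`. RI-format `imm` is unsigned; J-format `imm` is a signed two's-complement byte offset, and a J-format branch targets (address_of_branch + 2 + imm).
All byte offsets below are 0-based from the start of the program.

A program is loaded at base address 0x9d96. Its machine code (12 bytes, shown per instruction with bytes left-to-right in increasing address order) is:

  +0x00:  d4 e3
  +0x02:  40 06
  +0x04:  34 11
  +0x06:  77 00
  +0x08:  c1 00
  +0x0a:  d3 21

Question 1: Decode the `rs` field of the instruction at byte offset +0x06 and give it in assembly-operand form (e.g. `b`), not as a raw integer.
d

@+06  big-endian(77 00) = 0x7700
  opcode bits[15:12]=0x7: lw/RR
  [11:10] rd=1 = b
  [9:8] rs=3 = d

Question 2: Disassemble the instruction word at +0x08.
cmp a, b

off 0x08: read c1 00 as big → 0xc100
  opcode bits[15:12]=0xc: cmp/RR
  [11:10] rd=0 = a
  [9:8] rs=1 = b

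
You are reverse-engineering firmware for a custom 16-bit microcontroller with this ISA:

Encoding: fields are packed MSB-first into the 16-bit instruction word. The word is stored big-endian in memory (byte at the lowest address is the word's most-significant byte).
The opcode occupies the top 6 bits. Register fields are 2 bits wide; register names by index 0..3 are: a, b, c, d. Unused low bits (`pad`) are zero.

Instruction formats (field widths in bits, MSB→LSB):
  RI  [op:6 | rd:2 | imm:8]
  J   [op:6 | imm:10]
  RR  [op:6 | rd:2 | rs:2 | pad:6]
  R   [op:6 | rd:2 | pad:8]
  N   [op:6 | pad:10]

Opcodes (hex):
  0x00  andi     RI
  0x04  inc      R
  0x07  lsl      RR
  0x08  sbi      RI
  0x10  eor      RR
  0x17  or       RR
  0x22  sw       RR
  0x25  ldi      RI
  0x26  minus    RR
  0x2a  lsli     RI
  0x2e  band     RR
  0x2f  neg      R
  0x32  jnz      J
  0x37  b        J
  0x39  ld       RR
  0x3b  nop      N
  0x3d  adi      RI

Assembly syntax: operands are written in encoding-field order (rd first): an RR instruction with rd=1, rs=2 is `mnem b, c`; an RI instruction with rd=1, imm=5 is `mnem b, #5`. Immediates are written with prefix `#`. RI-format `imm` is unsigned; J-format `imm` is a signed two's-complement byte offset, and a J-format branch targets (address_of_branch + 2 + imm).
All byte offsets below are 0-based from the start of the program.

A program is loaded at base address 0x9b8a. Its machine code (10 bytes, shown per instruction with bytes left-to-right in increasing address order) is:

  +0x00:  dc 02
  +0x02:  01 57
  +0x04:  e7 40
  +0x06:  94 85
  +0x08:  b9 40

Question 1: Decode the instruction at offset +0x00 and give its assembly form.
off 0x00: read dc 02 as big → 0xdc02
  op=0xdc02>>10=0x37 ⇒ b (J)
  [9:0] imm=2 = #2

b #2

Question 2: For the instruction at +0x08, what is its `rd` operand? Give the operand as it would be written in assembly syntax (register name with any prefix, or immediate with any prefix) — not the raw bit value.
b

+0x08: b9 40 ⇒ word 0xb940 (big)
  top 6b → 0x2e → band [RR]
  rd: (w>>8)&0x3=0x1 → b
  rs: (w>>6)&0x3=0x1 → b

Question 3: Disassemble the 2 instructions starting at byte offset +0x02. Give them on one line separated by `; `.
off 0x02: read 01 57 as big → 0x0157
  top 6b → 0x0 → andi [RI]
  rd: (w>>8)&0x3=0x1 → b
  imm: (w>>0)&0xff=0x57 → #87
off 0x04: read e7 40 as big → 0xe740
  top 6b → 0x39 → ld [RR]
  rd: (w>>8)&0x3=0x3 → d
  rs: (w>>6)&0x3=0x1 → b

andi b, #87; ld d, b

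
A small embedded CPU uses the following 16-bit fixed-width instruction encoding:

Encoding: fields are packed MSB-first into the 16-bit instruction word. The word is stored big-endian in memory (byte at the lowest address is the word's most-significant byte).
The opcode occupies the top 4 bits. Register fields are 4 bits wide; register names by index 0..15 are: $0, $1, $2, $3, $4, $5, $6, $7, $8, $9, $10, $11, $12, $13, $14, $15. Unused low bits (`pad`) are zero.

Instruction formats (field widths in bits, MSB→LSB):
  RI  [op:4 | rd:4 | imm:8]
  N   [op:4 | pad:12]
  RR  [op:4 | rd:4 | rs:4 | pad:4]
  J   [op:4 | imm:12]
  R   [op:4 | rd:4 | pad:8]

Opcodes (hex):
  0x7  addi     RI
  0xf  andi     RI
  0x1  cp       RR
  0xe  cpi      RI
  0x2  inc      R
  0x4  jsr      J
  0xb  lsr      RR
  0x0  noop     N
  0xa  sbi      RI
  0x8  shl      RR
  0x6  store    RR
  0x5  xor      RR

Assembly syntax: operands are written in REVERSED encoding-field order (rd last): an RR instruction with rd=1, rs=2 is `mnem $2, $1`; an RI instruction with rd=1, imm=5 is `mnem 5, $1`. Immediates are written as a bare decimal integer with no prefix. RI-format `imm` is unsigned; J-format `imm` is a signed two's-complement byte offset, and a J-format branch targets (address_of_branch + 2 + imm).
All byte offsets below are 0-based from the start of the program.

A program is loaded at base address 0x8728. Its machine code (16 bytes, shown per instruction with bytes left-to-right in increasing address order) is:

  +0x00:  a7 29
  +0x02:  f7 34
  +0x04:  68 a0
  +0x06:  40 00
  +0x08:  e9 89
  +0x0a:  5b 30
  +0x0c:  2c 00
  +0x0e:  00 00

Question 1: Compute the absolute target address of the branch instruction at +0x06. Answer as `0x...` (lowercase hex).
[06] 40 00 → 0x4000
  opcode bits[15:12]=0x4: jsr/J
  imm: (w>>0)&0xfff=0x0 → 0
  target = base 0x8728 + off 0x06 + 2 + imm 0 = 0x8730

0x8730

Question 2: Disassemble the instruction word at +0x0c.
[0c] 2c 00 → 0x2c00
  op=0x2c00>>12=0x2 ⇒ inc (R)
  rd@[11:8]=0xc ⇒ $12

inc $12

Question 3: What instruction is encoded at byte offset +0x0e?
off 0x0e: read 00 00 as big → 0x0000
  op=0x0000>>12=0x0 ⇒ noop (N)

noop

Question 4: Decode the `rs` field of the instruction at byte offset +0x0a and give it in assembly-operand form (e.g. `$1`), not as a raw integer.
$3

[0a] 5b 30 → 0x5b30
  op=0x5b30>>12=0x5 ⇒ xor (RR)
  rd@[11:8]=0xb ⇒ $11
  rs@[7:4]=0x3 ⇒ $3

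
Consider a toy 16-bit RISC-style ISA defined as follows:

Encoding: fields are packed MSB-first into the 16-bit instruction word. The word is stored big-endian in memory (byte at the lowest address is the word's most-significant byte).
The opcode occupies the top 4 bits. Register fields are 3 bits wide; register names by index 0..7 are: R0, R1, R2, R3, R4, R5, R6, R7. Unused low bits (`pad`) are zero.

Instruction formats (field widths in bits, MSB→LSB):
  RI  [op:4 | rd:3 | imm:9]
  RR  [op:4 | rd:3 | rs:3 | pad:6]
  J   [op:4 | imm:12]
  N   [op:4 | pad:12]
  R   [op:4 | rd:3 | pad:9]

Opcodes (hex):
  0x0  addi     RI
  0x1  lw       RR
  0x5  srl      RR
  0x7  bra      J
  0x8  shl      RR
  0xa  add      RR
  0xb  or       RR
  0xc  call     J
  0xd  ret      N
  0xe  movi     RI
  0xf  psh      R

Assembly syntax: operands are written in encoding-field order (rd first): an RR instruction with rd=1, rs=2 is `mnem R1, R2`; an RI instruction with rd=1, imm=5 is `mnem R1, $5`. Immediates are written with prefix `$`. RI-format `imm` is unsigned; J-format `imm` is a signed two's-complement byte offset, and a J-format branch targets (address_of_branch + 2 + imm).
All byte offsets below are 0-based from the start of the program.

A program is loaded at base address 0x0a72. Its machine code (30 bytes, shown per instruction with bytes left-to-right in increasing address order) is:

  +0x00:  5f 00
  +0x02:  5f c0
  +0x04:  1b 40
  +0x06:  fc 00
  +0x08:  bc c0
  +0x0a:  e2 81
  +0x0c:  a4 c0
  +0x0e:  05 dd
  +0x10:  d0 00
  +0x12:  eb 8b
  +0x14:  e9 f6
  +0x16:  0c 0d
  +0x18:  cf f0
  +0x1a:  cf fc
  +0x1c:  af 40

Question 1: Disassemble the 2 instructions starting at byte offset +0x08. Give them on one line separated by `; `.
or R6, R3; movi R1, $129

[08] bc c0 → 0xbcc0
  op=0xbcc0>>12=0xb ⇒ or (RR)
  [11:9] rd=6 = R6
  [8:6] rs=3 = R3
[0a] e2 81 → 0xe281
  op=0xe281>>12=0xe ⇒ movi (RI)
  [11:9] rd=1 = R1
  [8:0] imm=129 = $129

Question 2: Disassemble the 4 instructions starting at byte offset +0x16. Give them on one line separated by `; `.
+0x16: 0c 0d ⇒ word 0x0c0d (big)
  opcode bits[15:12]=0x0: addi/RI
  rd: (w>>9)&0x7=0x6 → R6
  imm: (w>>0)&0x1ff=0xd → $13
+0x18: cf f0 ⇒ word 0xcff0 (big)
  opcode bits[15:12]=0xc: call/J
  imm: (w>>0)&0xfff=0xff0 (s12→-16) → $-16
+0x1a: cf fc ⇒ word 0xcffc (big)
  opcode bits[15:12]=0xc: call/J
  imm: (w>>0)&0xfff=0xffc (s12→-4) → $-4
+0x1c: af 40 ⇒ word 0xaf40 (big)
  opcode bits[15:12]=0xa: add/RR
  rd: (w>>9)&0x7=0x7 → R7
  rs: (w>>6)&0x7=0x5 → R5

addi R6, $13; call $-16; call $-4; add R7, R5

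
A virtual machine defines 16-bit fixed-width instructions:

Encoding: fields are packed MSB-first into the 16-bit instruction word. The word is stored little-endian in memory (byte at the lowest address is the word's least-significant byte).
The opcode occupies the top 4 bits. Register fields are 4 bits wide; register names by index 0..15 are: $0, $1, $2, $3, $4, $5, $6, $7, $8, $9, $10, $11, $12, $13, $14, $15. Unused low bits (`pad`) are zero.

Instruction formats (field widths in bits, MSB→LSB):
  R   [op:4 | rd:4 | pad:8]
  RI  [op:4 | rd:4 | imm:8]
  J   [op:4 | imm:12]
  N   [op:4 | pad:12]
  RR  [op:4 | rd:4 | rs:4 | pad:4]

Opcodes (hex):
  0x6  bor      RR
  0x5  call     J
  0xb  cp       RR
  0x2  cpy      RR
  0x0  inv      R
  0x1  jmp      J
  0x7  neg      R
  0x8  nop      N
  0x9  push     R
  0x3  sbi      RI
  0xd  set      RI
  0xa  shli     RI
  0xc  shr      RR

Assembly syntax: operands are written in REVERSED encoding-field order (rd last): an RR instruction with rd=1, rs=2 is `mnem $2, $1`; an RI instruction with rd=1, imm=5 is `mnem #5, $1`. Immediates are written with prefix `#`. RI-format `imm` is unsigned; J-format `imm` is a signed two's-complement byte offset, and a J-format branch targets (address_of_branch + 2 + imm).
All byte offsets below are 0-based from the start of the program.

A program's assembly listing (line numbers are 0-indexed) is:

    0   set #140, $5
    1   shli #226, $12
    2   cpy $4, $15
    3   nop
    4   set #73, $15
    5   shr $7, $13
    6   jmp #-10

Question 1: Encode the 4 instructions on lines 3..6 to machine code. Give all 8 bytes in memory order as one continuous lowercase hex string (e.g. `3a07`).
L3: nop op=0x8:4|pad=0:12 ⇒ 0x8000 ⇒ little 00 80
L4: set op=0xd:4|rd=15:4|imm=73:8 ⇒ 0xdf49 ⇒ little 49 df
L5: shr op=0xc:4|rd=13:4|rs=7:4|pad=0:4 ⇒ 0xcd70 ⇒ little 70 cd
L6: jmp op=0x1:4|imm=-10:12 ⇒ 0x1ff6 ⇒ little f6 1f

008049df70cdf61f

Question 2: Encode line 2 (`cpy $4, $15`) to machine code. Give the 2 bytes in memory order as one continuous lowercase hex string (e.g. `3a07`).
402f

line 2 (cpy): pack op=0x2:4|rd=15:4|rs=4:4|pad=0:4 = 0x2f40; little→ 40 2f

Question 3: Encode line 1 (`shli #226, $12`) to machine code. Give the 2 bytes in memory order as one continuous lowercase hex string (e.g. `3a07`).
1. shli fields op=0xa:4|rd=12:4|imm=226:8 → word ace2h → e2 ac

e2ac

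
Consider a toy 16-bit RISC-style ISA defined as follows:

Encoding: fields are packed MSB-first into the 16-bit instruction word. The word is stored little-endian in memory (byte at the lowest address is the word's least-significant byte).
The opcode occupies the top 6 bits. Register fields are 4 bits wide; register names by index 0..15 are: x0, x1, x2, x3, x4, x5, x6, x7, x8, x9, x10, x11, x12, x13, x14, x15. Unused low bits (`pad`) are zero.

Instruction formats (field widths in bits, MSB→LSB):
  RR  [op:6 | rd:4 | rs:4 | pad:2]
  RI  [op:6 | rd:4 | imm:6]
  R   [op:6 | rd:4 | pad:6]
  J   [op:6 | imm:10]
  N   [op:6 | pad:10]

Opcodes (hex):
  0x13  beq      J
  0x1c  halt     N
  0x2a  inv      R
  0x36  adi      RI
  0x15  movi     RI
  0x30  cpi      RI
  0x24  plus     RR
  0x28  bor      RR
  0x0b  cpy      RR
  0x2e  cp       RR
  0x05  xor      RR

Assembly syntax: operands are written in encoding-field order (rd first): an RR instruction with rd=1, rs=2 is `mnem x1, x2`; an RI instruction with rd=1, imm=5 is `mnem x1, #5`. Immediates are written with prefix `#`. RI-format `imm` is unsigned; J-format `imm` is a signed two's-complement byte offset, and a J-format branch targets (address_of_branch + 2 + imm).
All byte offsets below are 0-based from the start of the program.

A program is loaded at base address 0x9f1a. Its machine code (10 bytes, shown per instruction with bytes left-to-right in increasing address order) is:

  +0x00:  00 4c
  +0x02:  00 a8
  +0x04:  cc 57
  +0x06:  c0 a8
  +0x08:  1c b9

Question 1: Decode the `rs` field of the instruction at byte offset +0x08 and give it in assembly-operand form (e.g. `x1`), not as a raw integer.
off 0x08: read 1c b9 as little → 0xb91c
  op=0xb91c>>10=0x2e ⇒ cp (RR)
  [9:6] rd=4 = x4
  [5:2] rs=7 = x7

x7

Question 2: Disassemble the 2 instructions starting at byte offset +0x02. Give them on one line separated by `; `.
[02] 00 a8 → 0xa800
  opcode bits[15:10]=0x2a: inv/R
  rd: (w>>6)&0xf=0x0 → x0
[04] cc 57 → 0x57cc
  opcode bits[15:10]=0x15: movi/RI
  rd: (w>>6)&0xf=0xf → x15
  imm: (w>>0)&0x3f=0xc → #12

inv x0; movi x15, #12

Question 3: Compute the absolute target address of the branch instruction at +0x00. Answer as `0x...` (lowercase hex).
@+00  little-endian(00 4c) = 0x4c00
  op=0x4c00>>10=0x13 ⇒ beq (J)
  imm@[9:0]=0x0 ⇒ #0
  target = base 0x9f1a + off 0x00 + 2 + imm 0 = 0x9f1c

0x9f1c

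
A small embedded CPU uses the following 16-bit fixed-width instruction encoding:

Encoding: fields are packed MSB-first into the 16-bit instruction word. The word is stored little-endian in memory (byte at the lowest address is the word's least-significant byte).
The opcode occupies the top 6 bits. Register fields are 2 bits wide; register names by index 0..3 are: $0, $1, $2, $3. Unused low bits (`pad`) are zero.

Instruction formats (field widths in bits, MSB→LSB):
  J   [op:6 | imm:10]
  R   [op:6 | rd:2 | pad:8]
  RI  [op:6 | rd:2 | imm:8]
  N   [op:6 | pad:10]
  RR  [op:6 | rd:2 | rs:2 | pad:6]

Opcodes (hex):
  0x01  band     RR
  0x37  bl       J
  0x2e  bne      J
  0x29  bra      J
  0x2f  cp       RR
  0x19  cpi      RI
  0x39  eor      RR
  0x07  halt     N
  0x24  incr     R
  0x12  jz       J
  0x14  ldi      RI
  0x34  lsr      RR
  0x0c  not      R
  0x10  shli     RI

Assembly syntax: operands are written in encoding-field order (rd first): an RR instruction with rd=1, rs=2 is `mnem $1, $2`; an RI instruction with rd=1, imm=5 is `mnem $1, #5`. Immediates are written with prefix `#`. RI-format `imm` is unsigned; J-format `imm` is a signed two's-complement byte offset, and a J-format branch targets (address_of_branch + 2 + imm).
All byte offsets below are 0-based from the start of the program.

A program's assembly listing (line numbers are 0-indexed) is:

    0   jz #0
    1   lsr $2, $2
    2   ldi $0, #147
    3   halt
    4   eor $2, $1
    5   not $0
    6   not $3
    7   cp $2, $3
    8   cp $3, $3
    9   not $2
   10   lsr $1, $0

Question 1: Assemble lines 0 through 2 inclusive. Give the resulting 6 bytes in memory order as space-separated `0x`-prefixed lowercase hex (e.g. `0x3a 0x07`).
line 0 (jz): pack op=0x12:6|imm=0:10 = 0x4800; little→ 00 48
line 1 (lsr): pack op=0x34:6|rd=2:2|rs=2:2|pad=0:6 = 0xd280; little→ 80 d2
line 2 (ldi): pack op=0x14:6|rd=0:2|imm=147:8 = 0x5093; little→ 93 50

0x00 0x48 0x80 0xd2 0x93 0x50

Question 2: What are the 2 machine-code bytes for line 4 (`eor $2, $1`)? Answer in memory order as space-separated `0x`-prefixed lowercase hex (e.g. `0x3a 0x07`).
0x40 0xe6

4. eor fields op=0x39:6|rd=2:2|rs=1:2|pad=0:6 → word e640h → 40 e6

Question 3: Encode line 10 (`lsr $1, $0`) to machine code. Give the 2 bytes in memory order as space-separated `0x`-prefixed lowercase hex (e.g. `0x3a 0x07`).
L10: lsr op=0x34:6|rd=1:2|rs=0:2|pad=0:6 ⇒ 0xd100 ⇒ little 00 d1

0x00 0xd1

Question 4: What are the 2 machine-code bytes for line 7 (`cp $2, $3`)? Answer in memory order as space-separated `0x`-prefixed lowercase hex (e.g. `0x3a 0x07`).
0xc0 0xbe

7. cp fields op=0x2f:6|rd=2:2|rs=3:2|pad=0:6 → word bec0h → c0 be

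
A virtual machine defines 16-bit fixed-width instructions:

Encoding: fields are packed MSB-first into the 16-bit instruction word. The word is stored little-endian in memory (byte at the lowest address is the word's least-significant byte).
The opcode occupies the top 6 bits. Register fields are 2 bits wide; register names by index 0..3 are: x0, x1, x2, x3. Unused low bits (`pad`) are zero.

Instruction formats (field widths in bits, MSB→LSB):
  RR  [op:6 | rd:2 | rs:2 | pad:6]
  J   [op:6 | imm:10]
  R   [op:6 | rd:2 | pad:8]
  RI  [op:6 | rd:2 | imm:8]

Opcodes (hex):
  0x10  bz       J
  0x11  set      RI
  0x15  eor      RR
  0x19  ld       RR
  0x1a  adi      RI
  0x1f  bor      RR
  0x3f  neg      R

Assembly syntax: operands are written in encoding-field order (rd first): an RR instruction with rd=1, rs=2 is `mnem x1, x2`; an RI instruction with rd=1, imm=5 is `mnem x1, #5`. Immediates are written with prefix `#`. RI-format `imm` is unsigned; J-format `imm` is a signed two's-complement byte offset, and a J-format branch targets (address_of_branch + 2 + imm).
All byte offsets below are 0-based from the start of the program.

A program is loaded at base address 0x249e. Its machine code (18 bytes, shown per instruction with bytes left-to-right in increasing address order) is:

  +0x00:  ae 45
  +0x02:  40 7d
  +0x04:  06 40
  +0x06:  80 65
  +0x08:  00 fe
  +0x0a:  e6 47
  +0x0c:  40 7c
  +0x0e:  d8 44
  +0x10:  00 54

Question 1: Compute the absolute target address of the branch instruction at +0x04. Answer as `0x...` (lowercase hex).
0x24aa

off 0x04: read 06 40 as little → 0x4006
  op=0x4006>>10=0x10 ⇒ bz (J)
  imm: (w>>0)&0x3ff=0x6 → #6
  target = base 0x249e + off 0x04 + 2 + imm 6 = 0x24aa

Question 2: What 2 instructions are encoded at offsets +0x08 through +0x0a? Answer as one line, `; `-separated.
neg x2; set x3, #230

[08] 00 fe → 0xfe00
  op=0xfe00>>10=0x3f ⇒ neg (R)
  rd: (w>>8)&0x3=0x2 → x2
[0a] e6 47 → 0x47e6
  op=0x47e6>>10=0x11 ⇒ set (RI)
  rd: (w>>8)&0x3=0x3 → x3
  imm: (w>>0)&0xff=0xe6 → #230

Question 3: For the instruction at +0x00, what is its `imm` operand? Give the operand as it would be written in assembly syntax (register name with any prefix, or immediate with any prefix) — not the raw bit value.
+0x00: ae 45 ⇒ word 0x45ae (little)
  opcode bits[15:10]=0x11: set/RI
  rd@[9:8]=0x1 ⇒ x1
  imm@[7:0]=0xae ⇒ #174

#174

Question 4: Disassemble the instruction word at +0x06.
[06] 80 65 → 0x6580
  op=0x6580>>10=0x19 ⇒ ld (RR)
  rd@[9:8]=0x1 ⇒ x1
  rs@[7:6]=0x2 ⇒ x2

ld x1, x2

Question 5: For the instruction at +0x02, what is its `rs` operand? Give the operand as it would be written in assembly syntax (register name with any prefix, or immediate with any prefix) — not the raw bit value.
x1

[02] 40 7d → 0x7d40
  opcode bits[15:10]=0x1f: bor/RR
  rd@[9:8]=0x1 ⇒ x1
  rs@[7:6]=0x1 ⇒ x1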